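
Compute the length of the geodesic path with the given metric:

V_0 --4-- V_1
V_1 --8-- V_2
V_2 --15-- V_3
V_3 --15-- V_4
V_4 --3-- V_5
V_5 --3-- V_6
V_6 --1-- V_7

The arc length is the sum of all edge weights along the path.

Arc length = 4 + 8 + 15 + 15 + 3 + 3 + 1 = 49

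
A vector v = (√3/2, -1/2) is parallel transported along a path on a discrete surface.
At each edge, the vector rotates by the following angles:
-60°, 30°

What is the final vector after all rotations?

Total rotation: (-60°) + 30° = -30°. Final vector: (0.5000, -0.8660)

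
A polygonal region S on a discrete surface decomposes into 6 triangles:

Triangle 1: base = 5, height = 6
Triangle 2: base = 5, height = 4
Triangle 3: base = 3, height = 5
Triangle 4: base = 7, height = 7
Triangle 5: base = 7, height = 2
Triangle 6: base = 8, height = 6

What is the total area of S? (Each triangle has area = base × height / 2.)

(1/2)×5×6 + (1/2)×5×4 + (1/2)×3×5 + (1/2)×7×7 + (1/2)×7×2 + (1/2)×8×6 = 88.0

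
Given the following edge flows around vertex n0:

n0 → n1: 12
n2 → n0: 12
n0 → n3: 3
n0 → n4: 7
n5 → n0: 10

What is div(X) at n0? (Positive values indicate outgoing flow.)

Divergence = sum of outgoing flows = 12 + (-12) + 3 + 7 + (-10) = 0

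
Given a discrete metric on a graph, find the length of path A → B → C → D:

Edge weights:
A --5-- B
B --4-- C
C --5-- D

Arc length = 5 + 4 + 5 = 14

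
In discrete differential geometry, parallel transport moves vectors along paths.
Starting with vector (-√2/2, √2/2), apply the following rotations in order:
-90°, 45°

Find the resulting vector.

Total rotation: (-90°) + 45° = -45°. Final vector: (0, 1)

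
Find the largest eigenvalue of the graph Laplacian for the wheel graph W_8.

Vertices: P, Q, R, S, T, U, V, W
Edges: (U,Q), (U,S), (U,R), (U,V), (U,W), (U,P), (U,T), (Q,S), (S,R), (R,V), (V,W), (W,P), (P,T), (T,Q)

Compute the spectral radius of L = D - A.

The wheel W_8 is the join K_1 ∨ C_7 (a hub joined to every vertex of a cycle of length 7). For a join G ∨ H (G on p vertices, H on q vertices) the Laplacian spectrum is 0, p+q, the eigenvalues of L(G) other than one 0 each shifted by +q, and the eigenvalues of L(H) other than one 0 each shifted by +p. With G = K_1 (p = 1, nothing left after dropping its 0) and H = C_7 (q = 7, eigenvalues 2 − 2cos(2πk/7), k = 0, …, 6; drop k = 0), the spectrum of W_8 is 0, 8, and 1 + (2 − 2cos(2πk/7)) = 3 − 2cos(2πk/7) for k = 1, …, 6:
k=1: 3 − 2cos(2π/7) = 1.753; k=2: 3 − 2cos(4π/7) = 3.445; k=3: 3 − 2cos(6π/7) = 4.8019; k=4: 3 − 2cos(8π/7) = 4.8019; k=5: 3 − 2cos(10π/7) = 3.445; k=6: 3 − 2cos(12π/7) = 1.753.
Laplacian eigenvalues: [0.0, 1.753, 1.753, 3.445, 3.445, 4.8019, 4.8019, 8.0]. Largest eigenvalue (spectral radius) = 8.0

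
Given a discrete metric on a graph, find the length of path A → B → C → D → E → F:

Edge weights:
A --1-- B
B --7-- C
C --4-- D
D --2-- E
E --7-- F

Arc length = 1 + 7 + 4 + 2 + 7 = 21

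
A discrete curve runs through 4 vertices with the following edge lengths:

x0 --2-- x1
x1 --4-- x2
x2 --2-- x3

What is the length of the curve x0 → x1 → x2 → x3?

Arc length = 2 + 4 + 2 = 8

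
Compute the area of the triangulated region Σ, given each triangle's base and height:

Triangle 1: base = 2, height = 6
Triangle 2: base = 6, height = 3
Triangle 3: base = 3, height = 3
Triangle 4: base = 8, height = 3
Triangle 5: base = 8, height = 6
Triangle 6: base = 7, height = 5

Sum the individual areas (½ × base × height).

(1/2)×2×6 + (1/2)×6×3 + (1/2)×3×3 + (1/2)×8×3 + (1/2)×8×6 + (1/2)×7×5 = 73.0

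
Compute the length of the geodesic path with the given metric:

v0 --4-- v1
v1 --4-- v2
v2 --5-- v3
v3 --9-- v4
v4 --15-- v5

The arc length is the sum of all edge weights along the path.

Arc length = 4 + 4 + 5 + 9 + 15 = 37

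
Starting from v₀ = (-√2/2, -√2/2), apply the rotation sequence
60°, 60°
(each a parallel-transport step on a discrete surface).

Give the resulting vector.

Total rotation: 60° + 60° = 120°. Final vector: (0.9659, -0.2588)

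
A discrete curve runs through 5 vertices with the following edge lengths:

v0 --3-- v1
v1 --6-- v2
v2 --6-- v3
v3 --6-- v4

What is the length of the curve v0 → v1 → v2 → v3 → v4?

Arc length = 3 + 6 + 6 + 6 = 21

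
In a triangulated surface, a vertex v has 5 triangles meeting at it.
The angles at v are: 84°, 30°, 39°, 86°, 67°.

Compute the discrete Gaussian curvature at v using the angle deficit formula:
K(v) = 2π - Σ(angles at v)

Sum of angles = 306°. K = 360° - 306° = 54° = 3π/10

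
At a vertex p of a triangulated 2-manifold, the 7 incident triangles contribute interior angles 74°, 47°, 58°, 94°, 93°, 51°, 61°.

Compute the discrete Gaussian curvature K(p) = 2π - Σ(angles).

Sum of angles = 478°. K = 360° - 478° = -118° = -59π/90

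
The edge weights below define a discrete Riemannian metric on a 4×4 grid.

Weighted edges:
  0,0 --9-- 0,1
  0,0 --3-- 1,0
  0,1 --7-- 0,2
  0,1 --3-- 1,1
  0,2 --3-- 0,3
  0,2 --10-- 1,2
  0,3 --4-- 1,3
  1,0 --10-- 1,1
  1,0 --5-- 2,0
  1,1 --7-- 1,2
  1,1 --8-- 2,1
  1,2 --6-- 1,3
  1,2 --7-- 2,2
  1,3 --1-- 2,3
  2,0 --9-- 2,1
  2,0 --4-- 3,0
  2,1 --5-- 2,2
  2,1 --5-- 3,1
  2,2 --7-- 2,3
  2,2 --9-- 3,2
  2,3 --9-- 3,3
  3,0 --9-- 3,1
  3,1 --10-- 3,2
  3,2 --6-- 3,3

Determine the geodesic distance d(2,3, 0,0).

Shortest path: 2,3 → 1,3 → 0,3 → 0,2 → 0,1 → 0,0, total weight = 24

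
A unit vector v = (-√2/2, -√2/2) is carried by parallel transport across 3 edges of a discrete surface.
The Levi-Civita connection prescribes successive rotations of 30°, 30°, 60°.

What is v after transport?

Total rotation: 30° + 30° + 60° = 120°. Final vector: (0.9659, -0.2588)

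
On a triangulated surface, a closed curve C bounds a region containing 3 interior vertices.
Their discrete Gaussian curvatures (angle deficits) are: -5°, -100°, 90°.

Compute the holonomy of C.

Holonomy = total enclosed curvature = (-5°) + (-100°) + 90° = -15°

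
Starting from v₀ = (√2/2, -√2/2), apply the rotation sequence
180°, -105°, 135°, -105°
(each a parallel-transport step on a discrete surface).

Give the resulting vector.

Total rotation: 180° + (-105°) + 135° + (-105°) = 105°. Final vector: (0.5000, 0.8660)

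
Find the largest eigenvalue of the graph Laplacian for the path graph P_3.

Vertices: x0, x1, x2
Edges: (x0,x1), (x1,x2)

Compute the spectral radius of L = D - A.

The path graph P_n has Laplacian eigenvalues λ_k = 2 − 2cos(kπ/n), k = 0, 1, …, n−1. Here n = 3:
k=0: 2 − 2cos(0) = 0.0; k=1: 2 − 2cos(π/3) = 1.0; k=2: 2 − 2cos(2π/3) = 3.0.
Laplacian eigenvalues: [0.0, 1.0, 3.0]. Largest eigenvalue (spectral radius) = 3.0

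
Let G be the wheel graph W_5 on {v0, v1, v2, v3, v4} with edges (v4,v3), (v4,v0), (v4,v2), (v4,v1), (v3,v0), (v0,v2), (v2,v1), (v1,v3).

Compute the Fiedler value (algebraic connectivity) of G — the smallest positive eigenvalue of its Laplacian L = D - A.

The wheel W_5 is the join K_1 ∨ C_4 (a hub joined to every vertex of a cycle of length 4). For a join G ∨ H (G on p vertices, H on q vertices) the Laplacian spectrum is 0, p+q, the eigenvalues of L(G) other than one 0 each shifted by +q, and the eigenvalues of L(H) other than one 0 each shifted by +p. With G = K_1 (p = 1, nothing left after dropping its 0) and H = C_4 (q = 4, eigenvalues 2 − 2cos(2πk/4), k = 0, …, 3; drop k = 0), the spectrum of W_5 is 0, 5, and 1 + (2 − 2cos(2πk/4)) = 3 − 2cos(2πk/4) for k = 1, …, 3:
k=1: 3 − 2cos(π/2) = 3.0; k=2: 3 − 2cos(π) = 5.0; k=3: 3 − 2cos(3π/2) = 3.0.
Laplacian eigenvalues: [0.0, 3.0, 3.0, 5.0, 5.0]. Algebraic connectivity (smallest non-zero eigenvalue) = 3.0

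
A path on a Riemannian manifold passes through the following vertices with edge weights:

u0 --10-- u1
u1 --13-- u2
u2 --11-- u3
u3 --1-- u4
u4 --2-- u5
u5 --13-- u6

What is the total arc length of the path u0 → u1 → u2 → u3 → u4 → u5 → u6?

Arc length = 10 + 13 + 11 + 1 + 2 + 13 = 50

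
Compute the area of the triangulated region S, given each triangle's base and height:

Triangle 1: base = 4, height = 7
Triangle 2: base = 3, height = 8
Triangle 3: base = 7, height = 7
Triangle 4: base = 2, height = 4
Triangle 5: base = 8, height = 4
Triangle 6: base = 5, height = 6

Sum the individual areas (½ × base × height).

(1/2)×4×7 + (1/2)×3×8 + (1/2)×7×7 + (1/2)×2×4 + (1/2)×8×4 + (1/2)×5×6 = 85.5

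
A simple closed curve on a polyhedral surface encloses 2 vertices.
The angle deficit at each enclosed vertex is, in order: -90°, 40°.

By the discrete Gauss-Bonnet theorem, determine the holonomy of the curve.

Holonomy = total enclosed curvature = (-90°) + 40° = -50°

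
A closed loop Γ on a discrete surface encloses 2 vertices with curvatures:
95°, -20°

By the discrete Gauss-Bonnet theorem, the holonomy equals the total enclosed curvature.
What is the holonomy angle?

Holonomy = total enclosed curvature = 95° + (-20°) = 75°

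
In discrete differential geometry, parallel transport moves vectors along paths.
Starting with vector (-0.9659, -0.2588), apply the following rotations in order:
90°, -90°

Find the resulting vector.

Total rotation: 90° + (-90°) = 0°. Final vector: (-0.9659, -0.2588)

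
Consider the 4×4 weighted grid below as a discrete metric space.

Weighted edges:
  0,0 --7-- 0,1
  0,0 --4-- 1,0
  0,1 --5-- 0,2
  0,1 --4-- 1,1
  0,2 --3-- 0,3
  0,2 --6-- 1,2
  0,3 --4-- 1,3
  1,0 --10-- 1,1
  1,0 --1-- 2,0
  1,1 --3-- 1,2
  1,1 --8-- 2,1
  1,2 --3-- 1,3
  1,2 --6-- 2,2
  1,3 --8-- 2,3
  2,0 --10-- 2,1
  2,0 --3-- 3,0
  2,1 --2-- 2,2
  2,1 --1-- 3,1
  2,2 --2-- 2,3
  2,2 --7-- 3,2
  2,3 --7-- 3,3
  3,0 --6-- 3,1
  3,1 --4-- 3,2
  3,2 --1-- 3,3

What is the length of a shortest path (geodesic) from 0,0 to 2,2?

Shortest path: 0,0 → 1,0 → 2,0 → 2,1 → 2,2, total weight = 17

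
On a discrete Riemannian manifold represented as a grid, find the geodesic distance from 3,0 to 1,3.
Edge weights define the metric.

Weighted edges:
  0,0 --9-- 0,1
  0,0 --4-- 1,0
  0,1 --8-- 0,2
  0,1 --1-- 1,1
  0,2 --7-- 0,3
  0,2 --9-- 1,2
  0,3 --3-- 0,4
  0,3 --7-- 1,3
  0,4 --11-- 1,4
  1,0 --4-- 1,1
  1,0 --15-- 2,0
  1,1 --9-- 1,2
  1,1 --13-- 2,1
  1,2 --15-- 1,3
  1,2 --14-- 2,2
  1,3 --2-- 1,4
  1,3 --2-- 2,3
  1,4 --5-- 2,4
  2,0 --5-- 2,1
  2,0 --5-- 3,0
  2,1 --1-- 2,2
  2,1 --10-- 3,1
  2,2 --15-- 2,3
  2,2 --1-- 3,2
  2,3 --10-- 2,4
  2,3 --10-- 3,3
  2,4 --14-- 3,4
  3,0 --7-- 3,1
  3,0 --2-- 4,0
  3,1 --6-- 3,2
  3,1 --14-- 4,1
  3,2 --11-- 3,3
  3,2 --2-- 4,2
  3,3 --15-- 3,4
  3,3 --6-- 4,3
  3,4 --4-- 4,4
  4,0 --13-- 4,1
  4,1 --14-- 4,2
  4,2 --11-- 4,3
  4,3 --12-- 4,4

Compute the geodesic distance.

Shortest path: 3,0 → 2,0 → 2,1 → 2,2 → 2,3 → 1,3, total weight = 28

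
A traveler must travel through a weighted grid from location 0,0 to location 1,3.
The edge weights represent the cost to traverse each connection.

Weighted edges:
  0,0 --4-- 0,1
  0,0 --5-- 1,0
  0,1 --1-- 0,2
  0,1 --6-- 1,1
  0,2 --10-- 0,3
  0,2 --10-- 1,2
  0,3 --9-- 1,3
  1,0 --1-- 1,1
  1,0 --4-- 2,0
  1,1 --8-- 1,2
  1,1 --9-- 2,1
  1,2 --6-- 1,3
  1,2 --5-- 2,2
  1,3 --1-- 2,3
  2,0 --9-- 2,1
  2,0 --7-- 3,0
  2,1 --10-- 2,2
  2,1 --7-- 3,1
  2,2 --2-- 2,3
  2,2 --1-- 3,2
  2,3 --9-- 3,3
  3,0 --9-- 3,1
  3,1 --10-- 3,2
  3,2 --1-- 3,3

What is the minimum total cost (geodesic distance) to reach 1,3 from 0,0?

Shortest path: 0,0 → 1,0 → 1,1 → 1,2 → 1,3, total weight = 20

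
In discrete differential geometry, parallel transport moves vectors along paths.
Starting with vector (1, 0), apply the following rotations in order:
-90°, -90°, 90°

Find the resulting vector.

Total rotation: (-90°) + (-90°) + 90° = -90°. Final vector: (0, -1)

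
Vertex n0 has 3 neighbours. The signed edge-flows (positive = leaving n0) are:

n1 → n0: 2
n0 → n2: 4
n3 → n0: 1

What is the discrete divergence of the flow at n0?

Divergence = sum of outgoing flows = (-2) + 4 + (-1) = 1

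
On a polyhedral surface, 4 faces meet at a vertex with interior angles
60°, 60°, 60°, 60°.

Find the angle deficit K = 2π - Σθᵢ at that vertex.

Sum of angles = 240°. K = 360° - 240° = 120° = 2π/3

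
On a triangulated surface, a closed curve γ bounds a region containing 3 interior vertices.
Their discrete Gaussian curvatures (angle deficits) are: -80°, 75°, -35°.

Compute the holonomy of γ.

Holonomy = total enclosed curvature = (-80°) + 75° + (-35°) = -40°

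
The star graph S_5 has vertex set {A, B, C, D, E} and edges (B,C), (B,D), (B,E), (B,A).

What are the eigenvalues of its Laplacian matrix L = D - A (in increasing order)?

The star S_5 is the complete bipartite graph K_{1,4} (one hub of degree 4, 4 leaves of degree 1). The Laplacian spectrum of K_{p,q} is 0, p (multiplicity q−1), q (multiplicity p−1), p+q. With p = 1, q = 4: 0 once, 1 with multiplicity 3, and 5 once. (Check: trace L = sum of degrees = 8 = 3·1 + 5.)
Laplacian eigenvalues (increasing order): [0.0, 1.0, 1.0, 1.0, 5.0]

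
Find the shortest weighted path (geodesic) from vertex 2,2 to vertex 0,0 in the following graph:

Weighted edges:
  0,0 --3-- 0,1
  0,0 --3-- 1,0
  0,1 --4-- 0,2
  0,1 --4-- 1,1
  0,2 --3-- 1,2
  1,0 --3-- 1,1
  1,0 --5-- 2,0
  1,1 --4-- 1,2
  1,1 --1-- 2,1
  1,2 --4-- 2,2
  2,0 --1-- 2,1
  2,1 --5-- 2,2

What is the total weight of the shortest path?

Shortest path: 2,2 → 2,1 → 1,1 → 1,0 → 0,0, total weight = 12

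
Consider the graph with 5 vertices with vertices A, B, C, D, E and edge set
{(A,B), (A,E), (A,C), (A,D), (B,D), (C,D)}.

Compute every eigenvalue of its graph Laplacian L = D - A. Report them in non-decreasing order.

Degrees: deg(A) = 4, deg(B) = 2, deg(C) = 2, deg(D) = 3, deg(E) = 1.
L = D − A with rows/columns ordered (A, B, C, D, E):
  [ 4, -1, -1, -1, -1]
  [-1,  2,  0, -1,  0]
  [-1,  0,  2, -1,  0]
  [-1, -1, -1,  3,  0]
  [-1,  0,  0,  0,  1]
Characteristic polynomial: det(λI − L) = λ(λ − 1)(λ − 2)(λ − 4)(λ − 5).
Roots: λ = 0; (λ − 1) = 0 ⇒ λ = 1; (λ − 2) = 0 ⇒ λ = 2; (λ − 4) = 0 ⇒ λ = 4; (λ − 5) = 0 ⇒ λ = 5.
(Check: the roots sum (with multiplicity) to 12, matching trace L = Σdeg = 2·6 = 12.)
Laplacian eigenvalues (increasing order): [0.0, 1.0, 2.0, 4.0, 5.0]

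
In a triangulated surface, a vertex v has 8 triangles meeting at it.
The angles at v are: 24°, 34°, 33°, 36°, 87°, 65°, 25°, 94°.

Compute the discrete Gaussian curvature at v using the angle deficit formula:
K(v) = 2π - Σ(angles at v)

Sum of angles = 398°. K = 360° - 398° = -38° = -19π/90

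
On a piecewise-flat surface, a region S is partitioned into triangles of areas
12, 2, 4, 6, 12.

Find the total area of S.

12 + 2 + 4 + 6 + 12 = 36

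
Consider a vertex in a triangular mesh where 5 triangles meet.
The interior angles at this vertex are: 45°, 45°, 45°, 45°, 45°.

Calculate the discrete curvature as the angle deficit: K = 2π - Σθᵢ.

Sum of angles = 225°. K = 360° - 225° = 135° = 3π/4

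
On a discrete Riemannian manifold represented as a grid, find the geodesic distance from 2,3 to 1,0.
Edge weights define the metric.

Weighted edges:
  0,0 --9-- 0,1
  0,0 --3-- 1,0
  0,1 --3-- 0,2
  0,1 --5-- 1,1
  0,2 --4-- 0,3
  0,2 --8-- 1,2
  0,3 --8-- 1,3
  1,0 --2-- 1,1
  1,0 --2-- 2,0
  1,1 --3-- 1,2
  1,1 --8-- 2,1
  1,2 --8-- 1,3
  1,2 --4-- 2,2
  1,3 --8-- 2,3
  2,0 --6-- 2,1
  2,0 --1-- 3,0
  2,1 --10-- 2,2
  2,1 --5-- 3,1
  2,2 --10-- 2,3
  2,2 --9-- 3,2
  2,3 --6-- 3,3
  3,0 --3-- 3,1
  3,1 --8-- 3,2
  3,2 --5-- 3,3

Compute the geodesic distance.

Shortest path: 2,3 → 2,2 → 1,2 → 1,1 → 1,0, total weight = 19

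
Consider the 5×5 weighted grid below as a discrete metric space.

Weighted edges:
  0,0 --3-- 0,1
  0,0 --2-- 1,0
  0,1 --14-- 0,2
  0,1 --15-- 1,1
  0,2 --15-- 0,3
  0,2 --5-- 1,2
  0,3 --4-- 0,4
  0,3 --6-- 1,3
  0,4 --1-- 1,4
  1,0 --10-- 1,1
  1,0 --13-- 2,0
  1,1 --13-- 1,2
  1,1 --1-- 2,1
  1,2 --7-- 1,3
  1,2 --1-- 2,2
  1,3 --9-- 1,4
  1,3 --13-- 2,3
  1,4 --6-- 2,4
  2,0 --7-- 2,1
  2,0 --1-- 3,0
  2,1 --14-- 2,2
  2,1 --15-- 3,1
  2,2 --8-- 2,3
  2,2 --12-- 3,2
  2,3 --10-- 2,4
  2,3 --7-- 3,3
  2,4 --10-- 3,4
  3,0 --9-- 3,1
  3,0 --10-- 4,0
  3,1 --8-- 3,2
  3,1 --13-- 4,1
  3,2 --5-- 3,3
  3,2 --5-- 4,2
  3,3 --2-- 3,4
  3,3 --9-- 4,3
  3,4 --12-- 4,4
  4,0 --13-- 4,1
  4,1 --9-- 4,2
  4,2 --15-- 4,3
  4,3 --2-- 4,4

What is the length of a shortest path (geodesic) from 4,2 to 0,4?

Shortest path: 4,2 → 3,2 → 3,3 → 3,4 → 2,4 → 1,4 → 0,4, total weight = 29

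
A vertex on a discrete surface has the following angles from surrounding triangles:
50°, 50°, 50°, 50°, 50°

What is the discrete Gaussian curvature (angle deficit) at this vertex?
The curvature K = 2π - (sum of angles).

Sum of angles = 250°. K = 360° - 250° = 110°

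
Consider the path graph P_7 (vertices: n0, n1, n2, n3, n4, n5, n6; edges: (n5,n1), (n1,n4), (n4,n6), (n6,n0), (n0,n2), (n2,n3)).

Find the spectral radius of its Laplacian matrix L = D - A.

The path graph P_n has Laplacian eigenvalues λ_k = 2 − 2cos(kπ/n), k = 0, 1, …, n−1. Here n = 7:
k=0: 2 − 2cos(0) = 0.0; k=1: 2 − 2cos(π/7) = 0.1981; k=2: 2 − 2cos(2π/7) = 0.753; k=3: 2 − 2cos(3π/7) = 1.555; k=4: 2 − 2cos(4π/7) = 2.445; k=5: 2 − 2cos(5π/7) = 3.247; k=6: 2 − 2cos(6π/7) = 3.8019.
Laplacian eigenvalues: [0.0, 0.1981, 0.753, 1.555, 2.445, 3.247, 3.8019]. Largest eigenvalue (spectral radius) = 3.8019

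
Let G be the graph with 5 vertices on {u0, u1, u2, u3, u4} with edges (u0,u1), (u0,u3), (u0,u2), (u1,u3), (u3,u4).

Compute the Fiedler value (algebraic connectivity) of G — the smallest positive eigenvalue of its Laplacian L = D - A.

Degrees: deg(u0) = 3, deg(u1) = 2, deg(u2) = 1, deg(u3) = 3, deg(u4) = 1.
L = D − A with rows/columns ordered (u0, u1, u2, u3, u4):
  [ 3, -1, -1, -1,  0]
  [-1,  2,  0, -1,  0]
  [-1,  0,  1,  0,  0]
  [-1, -1,  0,  3, -1]
  [ 0,  0,  0, -1,  1]
Characteristic polynomial: det(λI − L) = λ(λ² − 5λ + 3)(λ² − 5λ + 5).
Roots: λ = 0; (λ² − 5λ + 3) = 0 ⇒ λ = (5 ± √13)/2 ≈ 0.6972, 4.3028; (λ² − 5λ + 5) = 0 ⇒ λ = (5 ± √5)/2 ≈ 1.382, 3.618.
(Check: the roots sum (with multiplicity) to 10, matching trace L = Σdeg = 2·5 = 10.)
Laplacian eigenvalues: [0.0, 0.6972, 1.382, 3.618, 4.3028]. Algebraic connectivity (smallest non-zero eigenvalue) = 0.6972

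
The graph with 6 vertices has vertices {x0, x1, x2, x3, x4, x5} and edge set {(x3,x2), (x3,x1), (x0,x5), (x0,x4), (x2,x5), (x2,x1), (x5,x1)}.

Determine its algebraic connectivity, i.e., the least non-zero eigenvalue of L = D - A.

Degrees: deg(x0) = 2, deg(x1) = 3, deg(x2) = 3, deg(x3) = 2, deg(x4) = 1, deg(x5) = 3.
L = D − A with rows/columns ordered (x0, x1, x2, x3, x4, x5):
  [ 2,  0,  0,  0, -1, -1]
  [ 0,  3, -1, -1,  0, -1]
  [ 0, -1,  3, -1,  0, -1]
  [ 0, -1, -1,  2,  0,  0]
  [-1,  0,  0,  0,  1,  0]
  [-1, -1, -1,  0,  0,  3]
Characteristic polynomial: det(λI − L) = λ(λ² − 5λ + 2)(λ − 2)(λ − 3)(λ − 4).
Roots: λ = 0; (λ² − 5λ + 2) = 0 ⇒ λ = (5 ± √17)/2 ≈ 0.4384, 4.5616; (λ − 2) = 0 ⇒ λ = 2; (λ − 3) = 0 ⇒ λ = 3; (λ − 4) = 0 ⇒ λ = 4.
(Check: the roots sum (with multiplicity) to 14, matching trace L = Σdeg = 2·7 = 14.)
Laplacian eigenvalues: [0.0, 0.4384, 2.0, 3.0, 4.0, 4.5616]. Algebraic connectivity (smallest non-zero eigenvalue) = 0.4384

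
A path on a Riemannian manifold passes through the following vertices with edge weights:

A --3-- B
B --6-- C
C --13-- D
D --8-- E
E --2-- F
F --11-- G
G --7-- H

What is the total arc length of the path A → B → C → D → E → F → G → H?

Arc length = 3 + 6 + 13 + 8 + 2 + 11 + 7 = 50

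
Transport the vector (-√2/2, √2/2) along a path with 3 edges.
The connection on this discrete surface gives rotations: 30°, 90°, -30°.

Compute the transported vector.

Total rotation: 30° + 90° + (-30°) = 90°. Final vector: (-0.7071, -0.7071)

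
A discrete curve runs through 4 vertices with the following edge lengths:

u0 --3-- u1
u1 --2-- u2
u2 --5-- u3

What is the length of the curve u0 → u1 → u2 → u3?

Arc length = 3 + 2 + 5 = 10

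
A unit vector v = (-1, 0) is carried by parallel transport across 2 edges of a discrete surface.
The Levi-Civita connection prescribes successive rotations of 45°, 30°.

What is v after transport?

Total rotation: 45° + 30° = 75°. Final vector: (-0.2588, -0.9659)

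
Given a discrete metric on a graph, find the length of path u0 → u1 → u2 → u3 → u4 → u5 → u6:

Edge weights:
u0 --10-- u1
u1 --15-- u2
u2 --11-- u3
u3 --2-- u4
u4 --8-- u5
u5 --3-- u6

Arc length = 10 + 15 + 11 + 2 + 8 + 3 = 49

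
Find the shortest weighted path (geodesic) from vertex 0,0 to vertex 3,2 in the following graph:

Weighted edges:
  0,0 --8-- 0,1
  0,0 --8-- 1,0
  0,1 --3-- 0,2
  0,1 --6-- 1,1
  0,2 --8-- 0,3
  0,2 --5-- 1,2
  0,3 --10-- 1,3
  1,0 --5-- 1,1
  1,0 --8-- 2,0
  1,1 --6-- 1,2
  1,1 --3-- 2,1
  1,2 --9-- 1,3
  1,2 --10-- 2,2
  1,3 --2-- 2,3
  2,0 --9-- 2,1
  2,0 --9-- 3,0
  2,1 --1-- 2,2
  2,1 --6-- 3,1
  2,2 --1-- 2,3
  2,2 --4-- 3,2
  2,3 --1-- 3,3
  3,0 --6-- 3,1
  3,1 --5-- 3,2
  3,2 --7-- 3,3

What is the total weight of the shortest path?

Shortest path: 0,0 → 1,0 → 1,1 → 2,1 → 2,2 → 3,2, total weight = 21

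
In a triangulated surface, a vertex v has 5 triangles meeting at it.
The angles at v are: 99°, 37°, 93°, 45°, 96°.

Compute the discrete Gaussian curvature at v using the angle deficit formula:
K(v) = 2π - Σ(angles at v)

Sum of angles = 370°. K = 360° - 370° = -10° = -π/18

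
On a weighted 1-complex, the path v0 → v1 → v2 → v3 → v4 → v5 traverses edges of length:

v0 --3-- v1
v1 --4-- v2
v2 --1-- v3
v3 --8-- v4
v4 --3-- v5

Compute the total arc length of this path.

Arc length = 3 + 4 + 1 + 8 + 3 = 19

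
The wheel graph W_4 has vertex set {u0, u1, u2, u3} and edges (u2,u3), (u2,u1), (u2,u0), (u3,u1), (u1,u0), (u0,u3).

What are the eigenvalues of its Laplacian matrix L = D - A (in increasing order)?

The wheel W_4 is the join K_1 ∨ C_3 (a hub joined to every vertex of a cycle of length 3). For a join G ∨ H (G on p vertices, H on q vertices) the Laplacian spectrum is 0, p+q, the eigenvalues of L(G) other than one 0 each shifted by +q, and the eigenvalues of L(H) other than one 0 each shifted by +p. With G = K_1 (p = 1, nothing left after dropping its 0) and H = C_3 (q = 3, eigenvalues 2 − 2cos(2πk/3), k = 0, …, 2; drop k = 0), the spectrum of W_4 is 0, 4, and 1 + (2 − 2cos(2πk/3)) = 3 − 2cos(2πk/3) for k = 1, …, 2:
k=1: 3 − 2cos(2π/3) = 4.0; k=2: 3 − 2cos(4π/3) = 4.0.
Laplacian eigenvalues (increasing order): [0.0, 4.0, 4.0, 4.0]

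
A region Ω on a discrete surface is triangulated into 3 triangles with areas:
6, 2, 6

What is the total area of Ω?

6 + 2 + 6 = 14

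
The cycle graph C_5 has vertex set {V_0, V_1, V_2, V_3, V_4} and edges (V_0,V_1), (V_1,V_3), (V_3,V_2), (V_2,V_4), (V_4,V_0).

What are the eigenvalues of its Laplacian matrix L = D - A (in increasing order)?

The cycle graph C_n has Laplacian eigenvalues λ_k = 2 − 2cos(2πk/n), k = 0, 1, …, n−1. Here n = 5:
k=0: 2 − 2cos(0) = 0.0; k=1: 2 − 2cos(2π/5) = 1.382; k=2: 2 − 2cos(4π/5) = 3.618; k=3: 2 − 2cos(6π/5) = 3.618; k=4: 2 − 2cos(8π/5) = 1.382.
Laplacian eigenvalues (increasing order): [0.0, 1.382, 1.382, 3.618, 3.618]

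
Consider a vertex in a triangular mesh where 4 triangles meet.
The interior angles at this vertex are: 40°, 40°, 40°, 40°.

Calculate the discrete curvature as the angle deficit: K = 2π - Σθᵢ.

Sum of angles = 160°. K = 360° - 160° = 200° = 10π/9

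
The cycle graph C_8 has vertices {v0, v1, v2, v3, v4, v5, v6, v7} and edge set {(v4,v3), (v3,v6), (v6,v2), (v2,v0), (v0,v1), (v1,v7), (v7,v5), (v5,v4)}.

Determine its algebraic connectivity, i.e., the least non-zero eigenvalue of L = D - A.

The cycle graph C_n has Laplacian eigenvalues λ_k = 2 − 2cos(2πk/n), k = 0, 1, …, n−1. Here n = 8:
k=0: 2 − 2cos(0) = 0.0; k=1: 2 − 2cos(π/4) = 0.5858; k=2: 2 − 2cos(π/2) = 2.0; k=3: 2 − 2cos(3π/4) = 3.4142; k=4: 2 − 2cos(π) = 4.0; k=5: 2 − 2cos(5π/4) = 3.4142; k=6: 2 − 2cos(3π/2) = 2.0; k=7: 2 − 2cos(7π/4) = 0.5858.
Laplacian eigenvalues: [0.0, 0.5858, 0.5858, 2.0, 2.0, 3.4142, 3.4142, 4.0]. Algebraic connectivity (smallest non-zero eigenvalue) = 0.5858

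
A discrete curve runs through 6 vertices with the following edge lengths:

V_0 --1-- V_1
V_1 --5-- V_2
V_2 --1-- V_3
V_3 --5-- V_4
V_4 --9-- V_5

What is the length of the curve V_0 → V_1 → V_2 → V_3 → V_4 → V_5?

Arc length = 1 + 5 + 1 + 5 + 9 = 21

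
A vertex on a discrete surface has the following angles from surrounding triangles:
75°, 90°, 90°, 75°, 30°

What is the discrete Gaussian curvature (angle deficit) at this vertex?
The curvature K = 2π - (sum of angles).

Sum of angles = 360°. K = 360° - 360° = 0° = 0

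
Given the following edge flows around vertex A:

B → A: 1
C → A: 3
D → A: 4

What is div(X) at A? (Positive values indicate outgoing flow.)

Divergence = sum of outgoing flows = (-1) + (-3) + (-4) = -8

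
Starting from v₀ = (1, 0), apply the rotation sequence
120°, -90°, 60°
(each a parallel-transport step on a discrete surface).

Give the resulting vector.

Total rotation: 120° + (-90°) + 60° = 90°. Final vector: (0, 1)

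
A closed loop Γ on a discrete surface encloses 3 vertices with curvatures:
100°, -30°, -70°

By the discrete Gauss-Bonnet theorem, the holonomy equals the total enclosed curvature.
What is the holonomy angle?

Holonomy = total enclosed curvature = 100° + (-30°) + (-70°) = 0°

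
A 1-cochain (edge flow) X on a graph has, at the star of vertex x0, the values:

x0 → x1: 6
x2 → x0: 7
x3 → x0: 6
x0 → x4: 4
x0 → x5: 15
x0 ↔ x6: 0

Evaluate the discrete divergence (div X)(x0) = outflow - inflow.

Divergence = sum of outgoing flows = 6 + (-7) + (-6) + 4 + 15 + 0 = 12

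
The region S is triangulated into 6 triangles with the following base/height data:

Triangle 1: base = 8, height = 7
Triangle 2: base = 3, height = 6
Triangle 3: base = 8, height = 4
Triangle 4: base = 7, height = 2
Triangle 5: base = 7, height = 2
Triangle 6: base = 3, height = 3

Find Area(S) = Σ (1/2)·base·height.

(1/2)×8×7 + (1/2)×3×6 + (1/2)×8×4 + (1/2)×7×2 + (1/2)×7×2 + (1/2)×3×3 = 71.5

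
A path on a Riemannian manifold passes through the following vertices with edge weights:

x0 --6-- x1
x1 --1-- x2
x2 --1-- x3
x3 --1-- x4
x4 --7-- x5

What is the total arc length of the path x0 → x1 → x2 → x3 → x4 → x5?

Arc length = 6 + 1 + 1 + 1 + 7 = 16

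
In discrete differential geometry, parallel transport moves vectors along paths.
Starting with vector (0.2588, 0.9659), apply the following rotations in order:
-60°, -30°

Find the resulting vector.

Total rotation: (-60°) + (-30°) = -90°. Final vector: (0.9659, -0.2588)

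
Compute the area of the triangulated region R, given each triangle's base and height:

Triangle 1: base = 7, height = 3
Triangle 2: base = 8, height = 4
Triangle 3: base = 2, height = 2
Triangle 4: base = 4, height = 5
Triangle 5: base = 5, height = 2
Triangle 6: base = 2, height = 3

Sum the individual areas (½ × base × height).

(1/2)×7×3 + (1/2)×8×4 + (1/2)×2×2 + (1/2)×4×5 + (1/2)×5×2 + (1/2)×2×3 = 46.5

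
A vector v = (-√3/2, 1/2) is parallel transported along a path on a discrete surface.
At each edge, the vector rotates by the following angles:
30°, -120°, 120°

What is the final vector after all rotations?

Total rotation: 30° + (-120°) + 120° = 30°. Final vector: (-1, 0)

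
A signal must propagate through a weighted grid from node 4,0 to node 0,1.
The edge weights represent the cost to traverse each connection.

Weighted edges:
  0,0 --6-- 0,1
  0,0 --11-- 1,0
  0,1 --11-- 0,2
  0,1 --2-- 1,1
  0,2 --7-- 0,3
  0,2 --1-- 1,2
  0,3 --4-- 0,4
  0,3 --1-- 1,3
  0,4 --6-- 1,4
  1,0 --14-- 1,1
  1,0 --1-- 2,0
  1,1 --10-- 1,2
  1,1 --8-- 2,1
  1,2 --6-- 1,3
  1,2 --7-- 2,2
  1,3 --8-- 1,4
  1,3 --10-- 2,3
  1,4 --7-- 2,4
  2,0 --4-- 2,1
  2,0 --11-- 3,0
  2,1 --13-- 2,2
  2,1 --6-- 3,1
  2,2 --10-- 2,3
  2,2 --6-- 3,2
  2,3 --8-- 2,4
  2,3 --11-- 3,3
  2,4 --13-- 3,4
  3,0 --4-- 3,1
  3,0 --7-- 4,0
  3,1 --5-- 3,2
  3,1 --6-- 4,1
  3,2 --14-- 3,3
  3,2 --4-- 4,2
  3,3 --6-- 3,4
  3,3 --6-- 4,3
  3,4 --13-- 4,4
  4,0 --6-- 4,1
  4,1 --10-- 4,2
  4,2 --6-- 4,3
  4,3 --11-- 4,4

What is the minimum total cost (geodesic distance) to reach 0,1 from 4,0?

Shortest path: 4,0 → 3,0 → 3,1 → 2,1 → 1,1 → 0,1, total weight = 27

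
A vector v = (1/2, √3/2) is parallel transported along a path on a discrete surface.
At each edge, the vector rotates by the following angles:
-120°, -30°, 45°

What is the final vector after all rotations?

Total rotation: (-120°) + (-30°) + 45° = -105°. Final vector: (0.7071, -0.7071)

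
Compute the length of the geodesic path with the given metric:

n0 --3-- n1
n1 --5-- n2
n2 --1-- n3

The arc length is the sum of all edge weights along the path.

Arc length = 3 + 5 + 1 = 9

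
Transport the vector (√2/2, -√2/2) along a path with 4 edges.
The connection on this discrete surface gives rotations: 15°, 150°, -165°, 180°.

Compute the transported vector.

Total rotation: 15° + 150° + (-165°) + 180° = 180°. Final vector: (-0.7071, 0.7071)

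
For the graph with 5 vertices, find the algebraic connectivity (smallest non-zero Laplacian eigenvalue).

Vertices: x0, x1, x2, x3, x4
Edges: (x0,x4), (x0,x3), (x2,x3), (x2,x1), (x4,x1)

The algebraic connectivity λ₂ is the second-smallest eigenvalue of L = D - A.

Degrees: deg(x0) = 2, deg(x1) = 2, deg(x2) = 2, deg(x3) = 2, deg(x4) = 2.
L = D − A with rows/columns ordered (x0, x1, x2, x3, x4):
  [ 2,  0,  0, -1, -1]
  [ 0,  2, -1,  0, -1]
  [ 0, -1,  2, -1,  0]
  [-1,  0, -1,  2,  0]
  [-1, -1,  0,  0,  2]
Characteristic polynomial: det(λI − L) = λ(λ² − 5λ + 5)².
Roots: λ = 0; (λ² − 5λ + 5) = 0 ⇒ λ = (5 ± √5)/2 ≈ 1.382, 3.618 (multiplicity 2).
(Check: the roots sum (with multiplicity) to 10, matching trace L = Σdeg = 2·5 = 10.)
Laplacian eigenvalues: [0.0, 1.382, 1.382, 3.618, 3.618]. Algebraic connectivity (smallest non-zero eigenvalue) = 1.382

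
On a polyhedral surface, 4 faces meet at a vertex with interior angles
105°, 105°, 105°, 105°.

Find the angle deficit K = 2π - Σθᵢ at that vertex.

Sum of angles = 420°. K = 360° - 420° = -60° = -π/3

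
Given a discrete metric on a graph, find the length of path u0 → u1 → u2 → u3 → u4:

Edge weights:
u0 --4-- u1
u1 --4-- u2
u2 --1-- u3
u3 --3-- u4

Arc length = 4 + 4 + 1 + 3 = 12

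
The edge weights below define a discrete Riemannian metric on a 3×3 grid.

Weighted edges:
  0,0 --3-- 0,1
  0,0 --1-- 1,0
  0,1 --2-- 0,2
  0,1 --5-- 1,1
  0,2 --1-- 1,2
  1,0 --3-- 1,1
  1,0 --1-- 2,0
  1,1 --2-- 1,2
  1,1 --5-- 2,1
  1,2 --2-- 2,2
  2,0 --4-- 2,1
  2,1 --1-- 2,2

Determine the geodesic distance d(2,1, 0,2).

Shortest path: 2,1 → 2,2 → 1,2 → 0,2, total weight = 4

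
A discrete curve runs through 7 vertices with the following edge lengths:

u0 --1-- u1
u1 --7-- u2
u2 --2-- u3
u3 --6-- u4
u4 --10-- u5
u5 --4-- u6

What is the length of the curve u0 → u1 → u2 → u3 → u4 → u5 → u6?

Arc length = 1 + 7 + 2 + 6 + 10 + 4 = 30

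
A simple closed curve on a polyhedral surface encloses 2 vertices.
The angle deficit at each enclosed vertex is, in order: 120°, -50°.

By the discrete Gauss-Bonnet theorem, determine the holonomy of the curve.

Holonomy = total enclosed curvature = 120° + (-50°) = 70°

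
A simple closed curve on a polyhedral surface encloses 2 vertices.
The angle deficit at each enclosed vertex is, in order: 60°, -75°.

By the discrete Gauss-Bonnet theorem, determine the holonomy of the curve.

Holonomy = total enclosed curvature = 60° + (-75°) = -15°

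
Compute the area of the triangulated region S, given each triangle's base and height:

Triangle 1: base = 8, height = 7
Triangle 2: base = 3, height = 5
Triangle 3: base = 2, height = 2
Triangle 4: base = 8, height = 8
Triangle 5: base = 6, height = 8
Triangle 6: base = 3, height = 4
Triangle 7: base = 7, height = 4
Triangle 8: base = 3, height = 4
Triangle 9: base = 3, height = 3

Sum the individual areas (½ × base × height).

(1/2)×8×7 + (1/2)×3×5 + (1/2)×2×2 + (1/2)×8×8 + (1/2)×6×8 + (1/2)×3×4 + (1/2)×7×4 + (1/2)×3×4 + (1/2)×3×3 = 124.0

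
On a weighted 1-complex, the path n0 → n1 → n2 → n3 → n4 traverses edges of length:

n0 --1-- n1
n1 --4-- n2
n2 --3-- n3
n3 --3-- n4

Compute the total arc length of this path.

Arc length = 1 + 4 + 3 + 3 = 11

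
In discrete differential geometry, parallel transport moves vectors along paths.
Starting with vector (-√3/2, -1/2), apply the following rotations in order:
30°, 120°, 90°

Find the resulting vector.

Total rotation: 30° + 120° + 90° = 240° ≡ -120° (mod 360°). Final vector: (0, 1)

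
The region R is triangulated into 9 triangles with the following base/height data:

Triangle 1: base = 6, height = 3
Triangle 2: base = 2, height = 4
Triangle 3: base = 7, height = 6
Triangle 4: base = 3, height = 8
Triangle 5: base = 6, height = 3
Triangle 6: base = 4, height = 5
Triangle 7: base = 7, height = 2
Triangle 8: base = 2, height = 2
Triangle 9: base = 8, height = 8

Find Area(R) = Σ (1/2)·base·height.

(1/2)×6×3 + (1/2)×2×4 + (1/2)×7×6 + (1/2)×3×8 + (1/2)×6×3 + (1/2)×4×5 + (1/2)×7×2 + (1/2)×2×2 + (1/2)×8×8 = 106.0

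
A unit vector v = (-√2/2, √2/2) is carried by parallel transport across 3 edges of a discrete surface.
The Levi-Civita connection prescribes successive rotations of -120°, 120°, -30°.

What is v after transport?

Total rotation: (-120°) + 120° + (-30°) = -30°. Final vector: (-0.2588, 0.9659)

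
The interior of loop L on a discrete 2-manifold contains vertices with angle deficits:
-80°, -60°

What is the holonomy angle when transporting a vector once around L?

Holonomy = total enclosed curvature = (-80°) + (-60°) = -140°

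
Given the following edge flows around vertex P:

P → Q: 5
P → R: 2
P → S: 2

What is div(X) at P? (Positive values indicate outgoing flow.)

Divergence = sum of outgoing flows = 5 + 2 + 2 = 9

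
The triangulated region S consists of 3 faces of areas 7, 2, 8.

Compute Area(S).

7 + 2 + 8 = 17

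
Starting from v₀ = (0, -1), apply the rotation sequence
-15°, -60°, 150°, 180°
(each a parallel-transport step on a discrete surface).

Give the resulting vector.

Total rotation: (-15°) + (-60°) + 150° + 180° = 255° ≡ -105° (mod 360°). Final vector: (-0.9659, 0.2588)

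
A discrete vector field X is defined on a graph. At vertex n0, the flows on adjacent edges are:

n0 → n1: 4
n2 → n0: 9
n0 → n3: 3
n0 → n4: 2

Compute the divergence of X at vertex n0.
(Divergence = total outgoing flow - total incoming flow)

Divergence = sum of outgoing flows = 4 + (-9) + 3 + 2 = 0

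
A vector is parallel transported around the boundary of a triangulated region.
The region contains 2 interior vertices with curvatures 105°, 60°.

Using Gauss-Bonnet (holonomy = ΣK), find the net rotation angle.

Holonomy = total enclosed curvature = 105° + 60° = 165°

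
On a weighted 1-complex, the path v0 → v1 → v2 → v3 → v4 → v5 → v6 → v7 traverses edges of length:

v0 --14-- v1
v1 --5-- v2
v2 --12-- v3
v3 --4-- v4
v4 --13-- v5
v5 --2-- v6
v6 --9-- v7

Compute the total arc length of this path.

Arc length = 14 + 5 + 12 + 4 + 13 + 2 + 9 = 59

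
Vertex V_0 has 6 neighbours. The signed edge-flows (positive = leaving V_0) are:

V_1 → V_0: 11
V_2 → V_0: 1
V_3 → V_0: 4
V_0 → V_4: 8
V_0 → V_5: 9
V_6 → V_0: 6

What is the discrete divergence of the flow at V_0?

Divergence = sum of outgoing flows = (-11) + (-1) + (-4) + 8 + 9 + (-6) = -5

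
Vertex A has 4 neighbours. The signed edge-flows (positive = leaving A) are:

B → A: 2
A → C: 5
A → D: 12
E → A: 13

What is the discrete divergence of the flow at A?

Divergence = sum of outgoing flows = (-2) + 5 + 12 + (-13) = 2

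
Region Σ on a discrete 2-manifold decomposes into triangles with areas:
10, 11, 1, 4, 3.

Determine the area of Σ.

10 + 11 + 1 + 4 + 3 = 29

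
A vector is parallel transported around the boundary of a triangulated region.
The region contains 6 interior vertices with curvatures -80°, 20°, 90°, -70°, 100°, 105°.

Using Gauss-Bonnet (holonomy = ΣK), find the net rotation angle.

Holonomy = total enclosed curvature = (-80°) + 20° + 90° + (-70°) + 100° + 105° = 165°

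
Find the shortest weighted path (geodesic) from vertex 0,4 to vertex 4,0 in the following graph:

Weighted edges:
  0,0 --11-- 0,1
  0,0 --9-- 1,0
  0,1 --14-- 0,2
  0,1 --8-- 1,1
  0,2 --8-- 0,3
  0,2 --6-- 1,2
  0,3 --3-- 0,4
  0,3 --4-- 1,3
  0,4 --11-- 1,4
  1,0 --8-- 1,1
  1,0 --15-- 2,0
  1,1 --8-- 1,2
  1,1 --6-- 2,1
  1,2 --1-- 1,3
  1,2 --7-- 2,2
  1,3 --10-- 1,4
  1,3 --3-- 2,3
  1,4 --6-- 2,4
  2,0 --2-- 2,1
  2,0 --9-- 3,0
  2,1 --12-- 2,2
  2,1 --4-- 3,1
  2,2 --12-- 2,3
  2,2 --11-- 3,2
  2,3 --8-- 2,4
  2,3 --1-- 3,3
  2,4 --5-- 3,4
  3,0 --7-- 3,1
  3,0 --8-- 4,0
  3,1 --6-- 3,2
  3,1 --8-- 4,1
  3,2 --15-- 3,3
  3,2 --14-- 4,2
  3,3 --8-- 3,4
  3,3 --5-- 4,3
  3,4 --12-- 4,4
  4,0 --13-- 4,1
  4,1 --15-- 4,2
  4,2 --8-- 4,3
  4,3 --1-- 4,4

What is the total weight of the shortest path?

Shortest path: 0,4 → 0,3 → 1,3 → 1,2 → 1,1 → 2,1 → 2,0 → 3,0 → 4,0, total weight = 41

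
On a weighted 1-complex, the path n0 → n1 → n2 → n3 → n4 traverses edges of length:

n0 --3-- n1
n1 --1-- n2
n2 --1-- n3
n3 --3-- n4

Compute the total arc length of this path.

Arc length = 3 + 1 + 1 + 3 = 8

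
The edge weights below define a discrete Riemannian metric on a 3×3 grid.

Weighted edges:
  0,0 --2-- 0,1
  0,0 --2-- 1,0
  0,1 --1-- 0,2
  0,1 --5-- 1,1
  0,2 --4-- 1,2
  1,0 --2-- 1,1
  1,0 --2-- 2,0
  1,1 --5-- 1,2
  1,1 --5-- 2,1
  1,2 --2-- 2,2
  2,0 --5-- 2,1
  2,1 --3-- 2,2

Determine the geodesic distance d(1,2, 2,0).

Shortest path: 1,2 → 1,1 → 1,0 → 2,0, total weight = 9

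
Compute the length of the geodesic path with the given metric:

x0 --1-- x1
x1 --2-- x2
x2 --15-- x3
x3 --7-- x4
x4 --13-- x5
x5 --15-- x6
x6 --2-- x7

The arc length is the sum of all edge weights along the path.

Arc length = 1 + 2 + 15 + 7 + 13 + 15 + 2 = 55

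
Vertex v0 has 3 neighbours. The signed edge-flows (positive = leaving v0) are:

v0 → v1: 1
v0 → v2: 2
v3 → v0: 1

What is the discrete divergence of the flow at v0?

Divergence = sum of outgoing flows = 1 + 2 + (-1) = 2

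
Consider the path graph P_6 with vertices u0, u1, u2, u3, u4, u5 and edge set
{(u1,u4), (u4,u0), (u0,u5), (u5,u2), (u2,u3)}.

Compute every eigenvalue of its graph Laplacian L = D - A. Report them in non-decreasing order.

The path graph P_n has Laplacian eigenvalues λ_k = 2 − 2cos(kπ/n), k = 0, 1, …, n−1. Here n = 6:
k=0: 2 − 2cos(0) = 0.0; k=1: 2 − 2cos(π/6) = 0.2679; k=2: 2 − 2cos(π/3) = 1.0; k=3: 2 − 2cos(π/2) = 2.0; k=4: 2 − 2cos(2π/3) = 3.0; k=5: 2 − 2cos(5π/6) = 3.7321.
Laplacian eigenvalues (increasing order): [0.0, 0.2679, 1.0, 2.0, 3.0, 3.7321]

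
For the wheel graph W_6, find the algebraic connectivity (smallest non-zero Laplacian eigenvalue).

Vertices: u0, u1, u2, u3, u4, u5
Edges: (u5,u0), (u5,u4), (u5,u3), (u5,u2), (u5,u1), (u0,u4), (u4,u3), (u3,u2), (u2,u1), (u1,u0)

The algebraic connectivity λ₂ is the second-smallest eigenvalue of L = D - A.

The wheel W_6 is the join K_1 ∨ C_5 (a hub joined to every vertex of a cycle of length 5). For a join G ∨ H (G on p vertices, H on q vertices) the Laplacian spectrum is 0, p+q, the eigenvalues of L(G) other than one 0 each shifted by +q, and the eigenvalues of L(H) other than one 0 each shifted by +p. With G = K_1 (p = 1, nothing left after dropping its 0) and H = C_5 (q = 5, eigenvalues 2 − 2cos(2πk/5), k = 0, …, 4; drop k = 0), the spectrum of W_6 is 0, 6, and 1 + (2 − 2cos(2πk/5)) = 3 − 2cos(2πk/5) for k = 1, …, 4:
k=1: 3 − 2cos(2π/5) = 2.382; k=2: 3 − 2cos(4π/5) = 4.618; k=3: 3 − 2cos(6π/5) = 4.618; k=4: 3 − 2cos(8π/5) = 2.382.
Laplacian eigenvalues: [0.0, 2.382, 2.382, 4.618, 4.618, 6.0]. Algebraic connectivity (smallest non-zero eigenvalue) = 2.382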